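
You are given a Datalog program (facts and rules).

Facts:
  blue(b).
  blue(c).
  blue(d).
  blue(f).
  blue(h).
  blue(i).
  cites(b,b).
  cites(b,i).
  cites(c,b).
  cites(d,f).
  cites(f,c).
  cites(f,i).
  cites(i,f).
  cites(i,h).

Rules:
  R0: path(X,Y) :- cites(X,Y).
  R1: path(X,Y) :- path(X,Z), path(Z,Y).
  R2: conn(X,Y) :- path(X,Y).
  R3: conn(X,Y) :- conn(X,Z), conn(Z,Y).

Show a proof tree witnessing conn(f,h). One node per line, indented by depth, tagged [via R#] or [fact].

round 1: derive path(b,b) via R0 from cites(b,b)
round 1: derive path(b,i) via R0 from cites(b,i)
round 1: derive path(c,b) via R0 from cites(c,b)
round 1: derive path(d,f) via R0 from cites(d,f)
round 1: derive path(f,c) via R0 from cites(f,c)
round 1: derive path(f,i) via R0 from cites(f,i)
round 1: derive path(i,f) via R0 from cites(i,f)
round 1: derive path(i,h) via R0 from cites(i,h)
round 2: derive path(b,f) via R1 from path(b,i), path(i,f)
round 2: derive path(b,h) via R1 from path(b,i), path(i,h)
round 2: derive path(c,i) via R1 from path(c,b), path(b,i)
round 2: derive path(d,c) via R1 from path(d,f), path(f,c)
round 2: derive path(d,i) via R1 from path(d,f), path(f,i)
round 2: derive path(f,b) via R1 from path(f,c), path(c,b)
round 2: derive path(f,f) via R1 from path(f,i), path(i,f)
round 2: derive path(f,h) via R1 from path(f,i), path(i,h)
round 2: derive path(i,c) via R1 from path(i,f), path(f,c)
round 2: derive path(i,i) via R1 from path(i,f), path(f,i)
round 2: derive conn(b,b) via R2 from path(b,b)
round 2: derive conn(b,i) via R2 from path(b,i)
round 2: derive conn(c,b) via R2 from path(c,b)
round 2: derive conn(d,f) via R2 from path(d,f)
round 2: derive conn(f,c) via R2 from path(f,c)
round 2: derive conn(f,i) via R2 from path(f,i)
round 2: derive conn(i,f) via R2 from path(i,f)
round 2: derive conn(i,h) via R2 from path(i,h)
round 3: derive path(b,c) via R1 from path(b,f), path(f,c)
round 3: derive path(c,c) via R1 from path(c,i), path(i,c)
round 3: derive path(c,f) via R1 from path(c,b), path(b,f)
round 3: derive path(c,h) via R1 from path(c,b), path(b,h)
round 3: derive path(d,b) via R1 from path(d,c), path(c,b)
round 3: derive path(d,h) via R1 from path(d,f), path(f,h)
round 3: derive path(i,b) via R1 from path(i,c), path(c,b)
round 3: derive conn(b,f) via R2 from path(b,f)
round 3: derive conn(b,h) via R2 from path(b,h)
round 3: derive conn(c,i) via R2 from path(c,i)
round 3: derive conn(d,c) via R2 from path(d,c)
round 3: derive conn(d,i) via R2 from path(d,i)
round 3: derive conn(f,b) via R2 from path(f,b)
round 3: derive conn(f,f) via R2 from path(f,f)
round 3: derive conn(f,h) via R2 from path(f,h)
round 3: derive conn(i,c) via R2 from path(i,c)
round 3: derive conn(i,i) via R2 from path(i,i)
round 4: derive conn(b,c) via R2 from path(b,c)
round 4: derive conn(c,c) via R2 from path(c,c)
round 4: derive conn(c,f) via R2 from path(c,f)
round 4: derive conn(c,h) via R2 from path(c,h)
round 4: derive conn(d,b) via R2 from path(d,b)
round 4: derive conn(d,h) via R2 from path(d,h)
round 4: derive conn(i,b) via R2 from path(i,b)

conn(f,h)  [via R2]
  path(f,h)  [via R1]
    path(f,i)  [via R0]
      cites(f,i)  [fact]
    path(i,h)  [via R0]
      cites(i,h)  [fact]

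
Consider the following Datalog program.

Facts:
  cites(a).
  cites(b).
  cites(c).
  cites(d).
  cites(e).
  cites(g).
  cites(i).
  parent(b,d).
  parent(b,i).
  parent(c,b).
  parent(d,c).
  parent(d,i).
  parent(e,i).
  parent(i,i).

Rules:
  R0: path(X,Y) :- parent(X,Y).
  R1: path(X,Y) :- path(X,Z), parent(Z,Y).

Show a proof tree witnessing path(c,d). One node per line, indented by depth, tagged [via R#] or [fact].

round 1: derive path(b,d) via R0 from parent(b,d)
round 1: derive path(b,i) via R0 from parent(b,i)
round 1: derive path(c,b) via R0 from parent(c,b)
round 1: derive path(d,c) via R0 from parent(d,c)
round 1: derive path(d,i) via R0 from parent(d,i)
round 1: derive path(e,i) via R0 from parent(e,i)
round 1: derive path(i,i) via R0 from parent(i,i)
round 2: derive path(b,c) via R1 from path(b,d), parent(d,c)
round 2: derive path(c,d) via R1 from path(c,b), parent(b,d)
round 2: derive path(c,i) via R1 from path(c,b), parent(b,i)
round 2: derive path(d,b) via R1 from path(d,c), parent(c,b)
round 3: derive path(b,b) via R1 from path(b,c), parent(c,b)
round 3: derive path(c,c) via R1 from path(c,d), parent(d,c)
round 3: derive path(d,d) via R1 from path(d,b), parent(b,d)

path(c,d)  [via R1]
  path(c,b)  [via R0]
    parent(c,b)  [fact]
  parent(b,d)  [fact]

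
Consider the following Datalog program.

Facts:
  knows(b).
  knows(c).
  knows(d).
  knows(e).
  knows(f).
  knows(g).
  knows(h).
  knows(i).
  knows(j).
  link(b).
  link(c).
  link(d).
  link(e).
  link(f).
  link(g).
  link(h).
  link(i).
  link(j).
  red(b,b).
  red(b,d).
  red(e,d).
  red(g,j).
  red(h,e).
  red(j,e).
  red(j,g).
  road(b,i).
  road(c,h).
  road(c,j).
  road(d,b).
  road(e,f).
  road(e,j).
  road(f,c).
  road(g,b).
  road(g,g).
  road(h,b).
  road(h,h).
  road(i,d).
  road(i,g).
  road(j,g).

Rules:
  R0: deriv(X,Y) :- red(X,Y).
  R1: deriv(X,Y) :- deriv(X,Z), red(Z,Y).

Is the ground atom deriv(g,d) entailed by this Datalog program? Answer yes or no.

round 1: derive deriv(b,b) via R0 from red(b,b)
round 1: derive deriv(b,d) via R0 from red(b,d)
round 1: derive deriv(e,d) via R0 from red(e,d)
round 1: derive deriv(g,j) via R0 from red(g,j)
round 1: derive deriv(h,e) via R0 from red(h,e)
round 1: derive deriv(j,e) via R0 from red(j,e)
round 1: derive deriv(j,g) via R0 from red(j,g)
round 2: derive deriv(g,e) via R1 from deriv(g,j), red(j,e)
round 2: derive deriv(g,g) via R1 from deriv(g,j), red(j,g)
round 2: derive deriv(h,d) via R1 from deriv(h,e), red(e,d)
round 2: derive deriv(j,d) via R1 from deriv(j,e), red(e,d)
round 2: derive deriv(j,j) via R1 from deriv(j,g), red(g,j)
round 3: derive deriv(g,d) via R1 from deriv(g,e), red(e,d)

yes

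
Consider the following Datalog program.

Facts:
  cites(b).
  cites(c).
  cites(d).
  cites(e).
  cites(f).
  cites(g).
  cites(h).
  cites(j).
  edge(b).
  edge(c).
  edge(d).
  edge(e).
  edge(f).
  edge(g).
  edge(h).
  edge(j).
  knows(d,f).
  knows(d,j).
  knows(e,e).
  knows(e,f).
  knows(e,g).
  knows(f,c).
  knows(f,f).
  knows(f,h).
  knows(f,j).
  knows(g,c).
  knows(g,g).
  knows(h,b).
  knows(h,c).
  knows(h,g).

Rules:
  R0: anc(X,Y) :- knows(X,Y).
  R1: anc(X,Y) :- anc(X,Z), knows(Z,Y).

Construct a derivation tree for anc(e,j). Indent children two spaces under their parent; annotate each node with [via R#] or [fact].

round 1: derive anc(d,f) via R0 from knows(d,f)
round 1: derive anc(d,j) via R0 from knows(d,j)
round 1: derive anc(e,e) via R0 from knows(e,e)
round 1: derive anc(e,f) via R0 from knows(e,f)
round 1: derive anc(e,g) via R0 from knows(e,g)
round 1: derive anc(f,c) via R0 from knows(f,c)
round 1: derive anc(f,f) via R0 from knows(f,f)
round 1: derive anc(f,h) via R0 from knows(f,h)
round 1: derive anc(f,j) via R0 from knows(f,j)
round 1: derive anc(g,c) via R0 from knows(g,c)
round 1: derive anc(g,g) via R0 from knows(g,g)
round 1: derive anc(h,b) via R0 from knows(h,b)
round 1: derive anc(h,c) via R0 from knows(h,c)
round 1: derive anc(h,g) via R0 from knows(h,g)
round 2: derive anc(d,c) via R1 from anc(d,f), knows(f,c)
round 2: derive anc(d,h) via R1 from anc(d,f), knows(f,h)
round 2: derive anc(e,c) via R1 from anc(e,f), knows(f,c)
round 2: derive anc(e,h) via R1 from anc(e,f), knows(f,h)
round 2: derive anc(e,j) via R1 from anc(e,f), knows(f,j)
round 2: derive anc(f,b) via R1 from anc(f,h), knows(h,b)
round 2: derive anc(f,g) via R1 from anc(f,h), knows(h,g)
round 3: derive anc(d,b) via R1 from anc(d,h), knows(h,b)
round 3: derive anc(d,g) via R1 from anc(d,h), knows(h,g)
round 3: derive anc(e,b) via R1 from anc(e,h), knows(h,b)

anc(e,j)  [via R1]
  anc(e,f)  [via R0]
    knows(e,f)  [fact]
  knows(f,j)  [fact]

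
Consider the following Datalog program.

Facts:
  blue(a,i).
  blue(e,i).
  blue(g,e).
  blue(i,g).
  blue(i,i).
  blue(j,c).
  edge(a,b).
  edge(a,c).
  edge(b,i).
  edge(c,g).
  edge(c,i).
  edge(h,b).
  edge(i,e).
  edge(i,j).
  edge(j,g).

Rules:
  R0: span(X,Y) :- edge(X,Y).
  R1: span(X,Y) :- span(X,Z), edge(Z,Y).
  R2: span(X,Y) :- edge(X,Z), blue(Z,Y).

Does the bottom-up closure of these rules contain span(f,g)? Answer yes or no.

round 1: derive span(a,b) via R0 from edge(a,b)
round 1: derive span(a,c) via R0 from edge(a,c)
round 1: derive span(b,i) via R0 from edge(b,i)
round 1: derive span(c,g) via R0 from edge(c,g)
round 1: derive span(c,i) via R0 from edge(c,i)
round 1: derive span(h,b) via R0 from edge(h,b)
round 1: derive span(i,e) via R0 from edge(i,e)
round 1: derive span(i,j) via R0 from edge(i,j)
round 1: derive span(j,g) via R0 from edge(j,g)
round 1: derive span(b,g) via R2 from edge(b,i), blue(i,g)
round 1: derive span(c,e) via R2 from edge(c,g), blue(g,e)
round 1: derive span(i,c) via R2 from edge(i,j), blue(j,c)
round 1: derive span(i,i) via R2 from edge(i,e), blue(e,i)
round 1: derive span(j,e) via R2 from edge(j,g), blue(g,e)
round 2: derive span(a,g) via R1 from span(a,c), edge(c,g)
round 2: derive span(a,i) via R1 from span(a,b), edge(b,i)
round 2: derive span(b,e) via R1 from span(b,i), edge(i,e)
round 2: derive span(b,j) via R1 from span(b,i), edge(i,j)
round 2: derive span(c,j) via R1 from span(c,i), edge(i,j)
round 2: derive span(h,i) via R1 from span(h,b), edge(b,i)
round 2: derive span(i,g) via R1 from span(i,c), edge(c,g)
round 3: derive span(a,e) via R1 from span(a,i), edge(i,e)
round 3: derive span(a,j) via R1 from span(a,i), edge(i,j)
round 3: derive span(h,e) via R1 from span(h,i), edge(i,e)
round 3: derive span(h,j) via R1 from span(h,i), edge(i,j)
round 4: derive span(h,g) via R1 from span(h,j), edge(j,g)

no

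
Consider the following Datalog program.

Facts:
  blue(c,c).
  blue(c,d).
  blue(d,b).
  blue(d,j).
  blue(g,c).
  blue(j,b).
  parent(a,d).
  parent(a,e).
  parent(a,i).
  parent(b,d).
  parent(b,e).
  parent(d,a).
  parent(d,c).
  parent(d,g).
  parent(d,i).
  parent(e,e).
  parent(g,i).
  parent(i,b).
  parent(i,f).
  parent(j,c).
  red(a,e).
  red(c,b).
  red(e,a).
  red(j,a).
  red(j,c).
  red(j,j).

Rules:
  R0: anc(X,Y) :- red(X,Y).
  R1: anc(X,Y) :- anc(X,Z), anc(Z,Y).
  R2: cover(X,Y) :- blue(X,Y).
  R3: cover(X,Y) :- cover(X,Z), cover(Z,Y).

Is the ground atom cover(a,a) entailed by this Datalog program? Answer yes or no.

no

round 1: derive cover(c,c) via R2 from blue(c,c)
round 1: derive cover(c,d) via R2 from blue(c,d)
round 1: derive cover(d,b) via R2 from blue(d,b)
round 1: derive cover(d,j) via R2 from blue(d,j)
round 1: derive cover(g,c) via R2 from blue(g,c)
round 1: derive cover(j,b) via R2 from blue(j,b)
round 2: derive cover(c,b) via R3 from cover(c,d), cover(d,b)
round 2: derive cover(c,j) via R3 from cover(c,d), cover(d,j)
round 2: derive cover(g,d) via R3 from cover(g,c), cover(c,d)
round 3: derive cover(g,b) via R3 from cover(g,c), cover(c,b)
round 3: derive cover(g,j) via R3 from cover(g,c), cover(c,j)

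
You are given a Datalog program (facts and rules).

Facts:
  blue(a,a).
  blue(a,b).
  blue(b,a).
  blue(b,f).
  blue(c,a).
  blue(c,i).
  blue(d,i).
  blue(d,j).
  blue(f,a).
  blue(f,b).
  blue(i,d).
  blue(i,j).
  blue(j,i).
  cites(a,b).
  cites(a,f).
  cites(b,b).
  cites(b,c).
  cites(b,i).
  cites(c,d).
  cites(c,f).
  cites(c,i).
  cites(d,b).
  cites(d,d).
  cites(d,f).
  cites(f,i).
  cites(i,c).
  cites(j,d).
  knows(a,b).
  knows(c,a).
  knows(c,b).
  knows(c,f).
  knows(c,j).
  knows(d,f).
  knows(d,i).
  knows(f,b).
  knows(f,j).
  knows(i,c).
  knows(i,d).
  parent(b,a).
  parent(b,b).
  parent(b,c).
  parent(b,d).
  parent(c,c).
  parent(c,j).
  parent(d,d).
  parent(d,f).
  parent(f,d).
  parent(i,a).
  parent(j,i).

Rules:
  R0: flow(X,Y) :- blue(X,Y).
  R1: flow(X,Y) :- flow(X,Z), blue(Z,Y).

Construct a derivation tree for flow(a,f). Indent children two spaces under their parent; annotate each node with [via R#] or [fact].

round 1: derive flow(a,a) via R0 from blue(a,a)
round 1: derive flow(a,b) via R0 from blue(a,b)
round 1: derive flow(b,a) via R0 from blue(b,a)
round 1: derive flow(b,f) via R0 from blue(b,f)
round 1: derive flow(c,a) via R0 from blue(c,a)
round 1: derive flow(c,i) via R0 from blue(c,i)
round 1: derive flow(d,i) via R0 from blue(d,i)
round 1: derive flow(d,j) via R0 from blue(d,j)
round 1: derive flow(f,a) via R0 from blue(f,a)
round 1: derive flow(f,b) via R0 from blue(f,b)
round 1: derive flow(i,d) via R0 from blue(i,d)
round 1: derive flow(i,j) via R0 from blue(i,j)
round 1: derive flow(j,i) via R0 from blue(j,i)
round 2: derive flow(a,f) via R1 from flow(a,b), blue(b,f)
round 2: derive flow(b,b) via R1 from flow(b,a), blue(a,b)
round 2: derive flow(c,b) via R1 from flow(c,a), blue(a,b)
round 2: derive flow(c,d) via R1 from flow(c,i), blue(i,d)
round 2: derive flow(c,j) via R1 from flow(c,i), blue(i,j)
round 2: derive flow(d,d) via R1 from flow(d,i), blue(i,d)
round 2: derive flow(f,f) via R1 from flow(f,b), blue(b,f)
round 2: derive flow(i,i) via R1 from flow(i,d), blue(d,i)
round 2: derive flow(j,d) via R1 from flow(j,i), blue(i,d)
round 2: derive flow(j,j) via R1 from flow(j,i), blue(i,j)
round 3: derive flow(c,f) via R1 from flow(c,b), blue(b,f)

flow(a,f)  [via R1]
  flow(a,b)  [via R0]
    blue(a,b)  [fact]
  blue(b,f)  [fact]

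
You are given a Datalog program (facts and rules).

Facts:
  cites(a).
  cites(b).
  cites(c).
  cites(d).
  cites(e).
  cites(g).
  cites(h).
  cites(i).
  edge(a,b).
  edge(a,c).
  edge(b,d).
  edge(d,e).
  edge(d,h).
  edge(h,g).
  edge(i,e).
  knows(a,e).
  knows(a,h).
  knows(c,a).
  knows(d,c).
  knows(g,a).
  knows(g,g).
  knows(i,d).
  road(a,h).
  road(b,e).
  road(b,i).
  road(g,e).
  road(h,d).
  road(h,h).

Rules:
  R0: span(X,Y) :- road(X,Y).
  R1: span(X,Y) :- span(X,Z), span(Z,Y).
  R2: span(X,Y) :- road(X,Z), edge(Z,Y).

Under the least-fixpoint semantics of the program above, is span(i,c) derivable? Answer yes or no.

no

round 1: derive span(a,h) via R0 from road(a,h)
round 1: derive span(b,e) via R0 from road(b,e)
round 1: derive span(b,i) via R0 from road(b,i)
round 1: derive span(g,e) via R0 from road(g,e)
round 1: derive span(h,d) via R0 from road(h,d)
round 1: derive span(h,h) via R0 from road(h,h)
round 1: derive span(a,g) via R2 from road(a,h), edge(h,g)
round 1: derive span(h,e) via R2 from road(h,d), edge(d,e)
round 1: derive span(h,g) via R2 from road(h,h), edge(h,g)
round 2: derive span(a,d) via R1 from span(a,h), span(h,d)
round 2: derive span(a,e) via R1 from span(a,g), span(g,e)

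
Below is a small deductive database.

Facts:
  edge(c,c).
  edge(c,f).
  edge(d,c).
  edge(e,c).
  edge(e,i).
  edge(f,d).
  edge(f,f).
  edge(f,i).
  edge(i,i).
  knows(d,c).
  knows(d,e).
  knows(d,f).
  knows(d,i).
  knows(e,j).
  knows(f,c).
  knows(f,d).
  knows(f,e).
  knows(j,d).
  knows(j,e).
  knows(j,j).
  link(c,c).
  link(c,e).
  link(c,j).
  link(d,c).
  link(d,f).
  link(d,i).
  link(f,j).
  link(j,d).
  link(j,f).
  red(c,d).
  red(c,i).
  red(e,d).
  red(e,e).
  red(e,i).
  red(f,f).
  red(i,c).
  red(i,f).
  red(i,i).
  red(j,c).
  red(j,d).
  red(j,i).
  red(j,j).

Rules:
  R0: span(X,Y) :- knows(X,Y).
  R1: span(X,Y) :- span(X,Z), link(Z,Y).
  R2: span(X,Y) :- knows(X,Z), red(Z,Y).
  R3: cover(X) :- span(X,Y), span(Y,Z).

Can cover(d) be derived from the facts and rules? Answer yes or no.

round 1: derive span(d,c) via R0 from knows(d,c)
round 1: derive span(d,e) via R0 from knows(d,e)
round 1: derive span(d,f) via R0 from knows(d,f)
round 1: derive span(d,i) via R0 from knows(d,i)
round 1: derive span(e,j) via R0 from knows(e,j)
round 1: derive span(f,c) via R0 from knows(f,c)
round 1: derive span(f,d) via R0 from knows(f,d)
round 1: derive span(f,e) via R0 from knows(f,e)
round 1: derive span(j,d) via R0 from knows(j,d)
round 1: derive span(j,e) via R0 from knows(j,e)
round 1: derive span(j,j) via R0 from knows(j,j)
round 1: derive span(d,d) via R2 from knows(d,c), red(c,d)
round 1: derive span(e,c) via R2 from knows(e,j), red(j,c)
round 1: derive span(e,d) via R2 from knows(e,j), red(j,d)
round 1: derive span(e,i) via R2 from knows(e,j), red(j,i)
round 1: derive span(f,i) via R2 from knows(f,c), red(c,i)
round 1: derive span(j,c) via R2 from knows(j,j), red(j,c)
round 1: derive span(j,i) via R2 from knows(j,e), red(e,i)
round 2: derive span(d,j) via R1 from span(d,c), link(c,j)
round 2: derive span(e,e) via R1 from span(e,c), link(c,e)
round 2: derive span(e,f) via R1 from span(e,d), link(d,f)
round 2: derive span(f,f) via R1 from span(f,d), link(d,f)
round 2: derive span(f,j) via R1 from span(f,c), link(c,j)
round 2: derive span(j,f) via R1 from span(j,d), link(d,f)
round 2: derive cover(d) via R3 from span(d,d), span(d,c)
round 2: derive cover(e) via R3 from span(e,d), span(d,c)
round 2: derive cover(f) via R3 from span(f,d), span(d,c)
round 2: derive cover(j) via R3 from span(j,d), span(d,c)

yes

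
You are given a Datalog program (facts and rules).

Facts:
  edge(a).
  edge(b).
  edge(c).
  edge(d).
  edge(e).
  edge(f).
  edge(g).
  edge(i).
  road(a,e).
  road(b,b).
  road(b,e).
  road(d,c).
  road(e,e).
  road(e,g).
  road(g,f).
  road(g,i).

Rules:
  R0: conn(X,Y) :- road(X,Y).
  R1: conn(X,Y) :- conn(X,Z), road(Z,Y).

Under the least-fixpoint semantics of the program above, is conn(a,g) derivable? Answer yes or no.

round 1: derive conn(a,e) via R0 from road(a,e)
round 1: derive conn(b,b) via R0 from road(b,b)
round 1: derive conn(b,e) via R0 from road(b,e)
round 1: derive conn(d,c) via R0 from road(d,c)
round 1: derive conn(e,e) via R0 from road(e,e)
round 1: derive conn(e,g) via R0 from road(e,g)
round 1: derive conn(g,f) via R0 from road(g,f)
round 1: derive conn(g,i) via R0 from road(g,i)
round 2: derive conn(a,g) via R1 from conn(a,e), road(e,g)
round 2: derive conn(b,g) via R1 from conn(b,e), road(e,g)
round 2: derive conn(e,f) via R1 from conn(e,g), road(g,f)
round 2: derive conn(e,i) via R1 from conn(e,g), road(g,i)
round 3: derive conn(a,f) via R1 from conn(a,g), road(g,f)
round 3: derive conn(a,i) via R1 from conn(a,g), road(g,i)
round 3: derive conn(b,f) via R1 from conn(b,g), road(g,f)
round 3: derive conn(b,i) via R1 from conn(b,g), road(g,i)

yes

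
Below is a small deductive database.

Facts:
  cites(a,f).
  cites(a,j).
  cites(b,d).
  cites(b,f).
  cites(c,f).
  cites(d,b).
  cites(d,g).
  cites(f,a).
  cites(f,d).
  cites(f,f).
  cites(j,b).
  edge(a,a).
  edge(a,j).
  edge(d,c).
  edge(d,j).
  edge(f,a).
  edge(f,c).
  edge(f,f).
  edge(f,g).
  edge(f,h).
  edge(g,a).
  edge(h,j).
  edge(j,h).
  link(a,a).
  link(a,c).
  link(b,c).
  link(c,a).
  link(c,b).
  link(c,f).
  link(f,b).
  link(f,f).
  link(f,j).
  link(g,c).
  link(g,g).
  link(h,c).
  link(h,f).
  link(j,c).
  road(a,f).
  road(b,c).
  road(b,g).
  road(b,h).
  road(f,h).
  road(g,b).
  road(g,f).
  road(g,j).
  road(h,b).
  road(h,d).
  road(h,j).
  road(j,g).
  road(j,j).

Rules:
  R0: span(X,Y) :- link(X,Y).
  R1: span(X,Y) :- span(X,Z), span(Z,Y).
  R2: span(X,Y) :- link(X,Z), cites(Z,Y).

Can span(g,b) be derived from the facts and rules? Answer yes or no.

round 1: derive span(a,a) via R0 from link(a,a)
round 1: derive span(a,c) via R0 from link(a,c)
round 1: derive span(b,c) via R0 from link(b,c)
round 1: derive span(c,a) via R0 from link(c,a)
round 1: derive span(c,b) via R0 from link(c,b)
round 1: derive span(c,f) via R0 from link(c,f)
round 1: derive span(f,b) via R0 from link(f,b)
round 1: derive span(f,f) via R0 from link(f,f)
round 1: derive span(f,j) via R0 from link(f,j)
round 1: derive span(g,c) via R0 from link(g,c)
round 1: derive span(g,g) via R0 from link(g,g)
round 1: derive span(h,c) via R0 from link(h,c)
round 1: derive span(h,f) via R0 from link(h,f)
round 1: derive span(j,c) via R0 from link(j,c)
round 1: derive span(a,f) via R2 from link(a,a), cites(a,f)
round 1: derive span(a,j) via R2 from link(a,a), cites(a,j)
round 1: derive span(b,f) via R2 from link(b,c), cites(c,f)
round 1: derive span(c,d) via R2 from link(c,b), cites(b,d)
round 1: derive span(c,j) via R2 from link(c,a), cites(a,j)
round 1: derive span(f,a) via R2 from link(f,f), cites(f,a)
round 1: derive span(f,d) via R2 from link(f,b), cites(b,d)
round 1: derive span(g,f) via R2 from link(g,c), cites(c,f)
round 1: derive span(h,a) via R2 from link(h,f), cites(f,a)
round 1: derive span(h,d) via R2 from link(h,f), cites(f,d)
round 1: derive span(j,f) via R2 from link(j,c), cites(c,f)
round 2: derive span(a,b) via R1 from span(a,c), span(c,b)
round 2: derive span(a,d) via R1 from span(a,c), span(c,d)
round 2: derive span(b,a) via R1 from span(b,c), span(c,a)
round 2: derive span(b,b) via R1 from span(b,c), span(c,b)
round 2: derive span(b,d) via R1 from span(b,c), span(c,d)
round 2: derive span(b,j) via R1 from span(b,c), span(c,j)
round 2: derive span(c,c) via R1 from span(c,a), span(a,c)
round 2: derive span(f,c) via R1 from span(f,a), span(a,c)
round 2: derive span(g,a) via R1 from span(g,c), span(c,a)
round 2: derive span(g,b) via R1 from span(g,c), span(c,b)
round 2: derive span(g,d) via R1 from span(g,c), span(c,d)
round 2: derive span(g,j) via R1 from span(g,c), span(c,j)
round 2: derive span(h,b) via R1 from span(h,c), span(c,b)
round 2: derive span(h,j) via R1 from span(h,a), span(a,j)
round 2: derive span(j,a) via R1 from span(j,c), span(c,a)
round 2: derive span(j,b) via R1 from span(j,c), span(c,b)
round 2: derive span(j,d) via R1 from span(j,c), span(c,d)
round 2: derive span(j,j) via R1 from span(j,c), span(c,j)

yes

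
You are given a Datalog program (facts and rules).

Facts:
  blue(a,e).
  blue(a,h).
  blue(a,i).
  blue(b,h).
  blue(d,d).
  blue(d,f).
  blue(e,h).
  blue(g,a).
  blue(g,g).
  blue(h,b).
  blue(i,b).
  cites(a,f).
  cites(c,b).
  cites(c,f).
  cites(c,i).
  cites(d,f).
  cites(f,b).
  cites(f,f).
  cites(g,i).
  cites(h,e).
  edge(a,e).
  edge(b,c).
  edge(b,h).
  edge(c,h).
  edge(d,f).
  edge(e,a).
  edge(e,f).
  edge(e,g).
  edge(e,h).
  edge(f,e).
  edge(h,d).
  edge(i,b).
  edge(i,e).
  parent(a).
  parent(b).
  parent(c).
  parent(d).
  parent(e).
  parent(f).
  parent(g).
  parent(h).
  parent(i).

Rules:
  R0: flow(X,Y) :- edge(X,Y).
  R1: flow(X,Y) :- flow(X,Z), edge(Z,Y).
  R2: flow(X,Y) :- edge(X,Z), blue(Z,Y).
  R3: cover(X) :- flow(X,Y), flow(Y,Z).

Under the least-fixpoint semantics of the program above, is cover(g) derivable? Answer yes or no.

round 1: derive flow(a,e) via R0 from edge(a,e)
round 1: derive flow(b,c) via R0 from edge(b,c)
round 1: derive flow(b,h) via R0 from edge(b,h)
round 1: derive flow(c,h) via R0 from edge(c,h)
round 1: derive flow(d,f) via R0 from edge(d,f)
round 1: derive flow(e,a) via R0 from edge(e,a)
round 1: derive flow(e,f) via R0 from edge(e,f)
round 1: derive flow(e,g) via R0 from edge(e,g)
round 1: derive flow(e,h) via R0 from edge(e,h)
round 1: derive flow(f,e) via R0 from edge(f,e)
round 1: derive flow(h,d) via R0 from edge(h,d)
round 1: derive flow(i,b) via R0 from edge(i,b)
round 1: derive flow(i,e) via R0 from edge(i,e)
round 1: derive flow(a,h) via R2 from edge(a,e), blue(e,h)
round 1: derive flow(b,b) via R2 from edge(b,h), blue(h,b)
round 1: derive flow(c,b) via R2 from edge(c,h), blue(h,b)
round 1: derive flow(e,b) via R2 from edge(e,h), blue(h,b)
round 1: derive flow(e,e) via R2 from edge(e,a), blue(a,e)
round 1: derive flow(e,i) via R2 from edge(e,a), blue(a,i)
round 1: derive flow(f,h) via R2 from edge(f,e), blue(e,h)
round 1: derive flow(h,f) via R2 from edge(h,d), blue(d,f)
round 1: derive flow(i,h) via R2 from edge(i,b), blue(b,h)
round 2: derive flow(a,a) via R1 from flow(a,e), edge(e,a)
round 2: derive flow(a,d) via R1 from flow(a,h), edge(h,d)
round 2: derive flow(a,f) via R1 from flow(a,e), edge(e,f)
round 2: derive flow(a,g) via R1 from flow(a,e), edge(e,g)
round 2: derive flow(b,d) via R1 from flow(b,h), edge(h,d)
round 2: derive flow(c,c) via R1 from flow(c,b), edge(b,c)
round 2: derive flow(c,d) via R1 from flow(c,h), edge(h,d)
round 2: derive flow(d,e) via R1 from flow(d,f), edge(f,e)
round 2: derive flow(e,c) via R1 from flow(e,b), edge(b,c)
round 2: derive flow(e,d) via R1 from flow(e,h), edge(h,d)
round 2: derive flow(f,a) via R1 from flow(f,e), edge(e,a)
round 2: derive flow(f,d) via R1 from flow(f,h), edge(h,d)
round 2: derive flow(f,f) via R1 from flow(f,e), edge(e,f)
round 2: derive flow(f,g) via R1 from flow(f,e), edge(e,g)
round 2: derive flow(h,e) via R1 from flow(h,f), edge(f,e)
round 2: derive flow(i,a) via R1 from flow(i,e), edge(e,a)
round 2: derive flow(i,c) via R1 from flow(i,b), edge(b,c)
round 2: derive flow(i,d) via R1 from flow(i,h), edge(h,d)
round 2: derive flow(i,f) via R1 from flow(i,e), edge(e,f)
round 2: derive flow(i,g) via R1 from flow(i,e), edge(e,g)
round 2: derive cover(a) via R3 from flow(a,e), flow(e,a)
round 2: derive cover(b) via R3 from flow(b,b), flow(b,b)
round 2: derive cover(c) via R3 from flow(c,b), flow(b,b)
round 2: derive cover(d) via R3 from flow(d,f), flow(f,e)
round 2: derive cover(e) via R3 from flow(e,a), flow(a,e)
round 2: derive cover(f) via R3 from flow(f,e), flow(e,a)
round 2: derive cover(h) via R3 from flow(h,d), flow(d,f)
round 2: derive cover(i) via R3 from flow(i,b), flow(b,b)
round 3: derive flow(b,f) via R1 from flow(b,d), edge(d,f)
round 3: derive flow(c,f) via R1 from flow(c,d), edge(d,f)
round 3: derive flow(d,a) via R1 from flow(d,e), edge(e,a)
round 3: derive flow(d,g) via R1 from flow(d,e), edge(e,g)
round 3: derive flow(d,h) via R1 from flow(d,e), edge(e,h)
round 3: derive flow(h,a) via R1 from flow(h,e), edge(e,a)
round 3: derive flow(h,g) via R1 from flow(h,e), edge(e,g)
round 3: derive flow(h,h) via R1 from flow(h,e), edge(e,h)
round 4: derive flow(b,e) via R1 from flow(b,f), edge(f,e)
round 4: derive flow(c,e) via R1 from flow(c,f), edge(f,e)
round 4: derive flow(d,d) via R1 from flow(d,h), edge(h,d)
round 5: derive flow(b,a) via R1 from flow(b,e), edge(e,a)
round 5: derive flow(b,g) via R1 from flow(b,e), edge(e,g)
round 5: derive flow(c,a) via R1 from flow(c,e), edge(e,a)
round 5: derive flow(c,g) via R1 from flow(c,e), edge(e,g)

no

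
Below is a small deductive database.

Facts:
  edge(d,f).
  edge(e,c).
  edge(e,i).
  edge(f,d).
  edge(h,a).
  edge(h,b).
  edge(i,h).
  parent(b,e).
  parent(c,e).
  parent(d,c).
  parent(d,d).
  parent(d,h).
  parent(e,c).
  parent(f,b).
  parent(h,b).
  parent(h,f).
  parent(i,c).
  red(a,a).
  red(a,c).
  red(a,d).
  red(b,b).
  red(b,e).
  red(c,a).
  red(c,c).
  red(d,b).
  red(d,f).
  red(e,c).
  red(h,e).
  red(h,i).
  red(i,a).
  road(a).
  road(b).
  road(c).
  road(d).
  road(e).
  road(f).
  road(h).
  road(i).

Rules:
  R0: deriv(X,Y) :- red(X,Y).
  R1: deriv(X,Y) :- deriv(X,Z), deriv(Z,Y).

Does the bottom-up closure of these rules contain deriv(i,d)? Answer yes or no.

yes

round 1: derive deriv(a,a) via R0 from red(a,a)
round 1: derive deriv(a,c) via R0 from red(a,c)
round 1: derive deriv(a,d) via R0 from red(a,d)
round 1: derive deriv(b,b) via R0 from red(b,b)
round 1: derive deriv(b,e) via R0 from red(b,e)
round 1: derive deriv(c,a) via R0 from red(c,a)
round 1: derive deriv(c,c) via R0 from red(c,c)
round 1: derive deriv(d,b) via R0 from red(d,b)
round 1: derive deriv(d,f) via R0 from red(d,f)
round 1: derive deriv(e,c) via R0 from red(e,c)
round 1: derive deriv(h,e) via R0 from red(h,e)
round 1: derive deriv(h,i) via R0 from red(h,i)
round 1: derive deriv(i,a) via R0 from red(i,a)
round 2: derive deriv(a,b) via R1 from deriv(a,d), deriv(d,b)
round 2: derive deriv(a,f) via R1 from deriv(a,d), deriv(d,f)
round 2: derive deriv(b,c) via R1 from deriv(b,e), deriv(e,c)
round 2: derive deriv(c,d) via R1 from deriv(c,a), deriv(a,d)
round 2: derive deriv(d,e) via R1 from deriv(d,b), deriv(b,e)
round 2: derive deriv(e,a) via R1 from deriv(e,c), deriv(c,a)
round 2: derive deriv(h,a) via R1 from deriv(h,i), deriv(i,a)
round 2: derive deriv(h,c) via R1 from deriv(h,e), deriv(e,c)
round 2: derive deriv(i,c) via R1 from deriv(i,a), deriv(a,c)
round 2: derive deriv(i,d) via R1 from deriv(i,a), deriv(a,d)
round 3: derive deriv(a,e) via R1 from deriv(a,b), deriv(b,e)
round 3: derive deriv(b,a) via R1 from deriv(b,c), deriv(c,a)
round 3: derive deriv(b,d) via R1 from deriv(b,c), deriv(c,d)
round 3: derive deriv(c,b) via R1 from deriv(c,a), deriv(a,b)
round 3: derive deriv(c,e) via R1 from deriv(c,d), deriv(d,e)
round 3: derive deriv(c,f) via R1 from deriv(c,a), deriv(a,f)
round 3: derive deriv(d,a) via R1 from deriv(d,e), deriv(e,a)
round 3: derive deriv(d,c) via R1 from deriv(d,b), deriv(b,c)
round 3: derive deriv(e,b) via R1 from deriv(e,a), deriv(a,b)
round 3: derive deriv(e,d) via R1 from deriv(e,a), deriv(a,d)
round 3: derive deriv(e,f) via R1 from deriv(e,a), deriv(a,f)
round 3: derive deriv(h,b) via R1 from deriv(h,a), deriv(a,b)
round 3: derive deriv(h,d) via R1 from deriv(h,a), deriv(a,d)
round 3: derive deriv(h,f) via R1 from deriv(h,a), deriv(a,f)
round 3: derive deriv(i,b) via R1 from deriv(i,a), deriv(a,b)
round 3: derive deriv(i,e) via R1 from deriv(i,d), deriv(d,e)
round 3: derive deriv(i,f) via R1 from deriv(i,a), deriv(a,f)
round 4: derive deriv(b,f) via R1 from deriv(b,a), deriv(a,f)
round 4: derive deriv(d,d) via R1 from deriv(d,a), deriv(a,d)
round 4: derive deriv(e,e) via R1 from deriv(e,a), deriv(a,e)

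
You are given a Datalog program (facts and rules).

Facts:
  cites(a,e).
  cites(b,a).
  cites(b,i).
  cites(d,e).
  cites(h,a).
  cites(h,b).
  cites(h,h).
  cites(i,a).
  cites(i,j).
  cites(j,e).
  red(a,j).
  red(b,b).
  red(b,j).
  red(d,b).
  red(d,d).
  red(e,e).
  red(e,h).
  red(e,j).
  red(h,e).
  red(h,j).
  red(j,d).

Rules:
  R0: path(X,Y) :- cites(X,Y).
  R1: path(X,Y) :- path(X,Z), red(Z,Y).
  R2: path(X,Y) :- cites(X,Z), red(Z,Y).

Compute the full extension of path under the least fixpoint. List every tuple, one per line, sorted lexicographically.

path(a,b)
path(a,d)
path(a,e)
path(a,h)
path(a,j)
path(b,a)
path(b,b)
path(b,d)
path(b,i)
path(b,j)
path(d,b)
path(d,d)
path(d,e)
path(d,h)
path(d,j)
path(h,a)
path(h,b)
path(h,d)
path(h,e)
path(h,h)
path(h,j)
path(i,a)
path(i,b)
path(i,d)
path(i,j)
path(j,b)
path(j,d)
path(j,e)
path(j,h)
path(j,j)

round 1: derive path(a,e) via R0 from cites(a,e)
round 1: derive path(b,a) via R0 from cites(b,a)
round 1: derive path(b,i) via R0 from cites(b,i)
round 1: derive path(d,e) via R0 from cites(d,e)
round 1: derive path(h,a) via R0 from cites(h,a)
round 1: derive path(h,b) via R0 from cites(h,b)
round 1: derive path(h,h) via R0 from cites(h,h)
round 1: derive path(i,a) via R0 from cites(i,a)
round 1: derive path(i,j) via R0 from cites(i,j)
round 1: derive path(j,e) via R0 from cites(j,e)
round 1: derive path(a,h) via R2 from cites(a,e), red(e,h)
round 1: derive path(a,j) via R2 from cites(a,e), red(e,j)
round 1: derive path(b,j) via R2 from cites(b,a), red(a,j)
round 1: derive path(d,h) via R2 from cites(d,e), red(e,h)
round 1: derive path(d,j) via R2 from cites(d,e), red(e,j)
round 1: derive path(h,e) via R2 from cites(h,h), red(h,e)
round 1: derive path(h,j) via R2 from cites(h,a), red(a,j)
round 1: derive path(i,d) via R2 from cites(i,j), red(j,d)
round 1: derive path(j,h) via R2 from cites(j,e), red(e,h)
round 1: derive path(j,j) via R2 from cites(j,e), red(e,j)
round 2: derive path(a,d) via R1 from path(a,j), red(j,d)
round 2: derive path(b,d) via R1 from path(b,j), red(j,d)
round 2: derive path(d,d) via R1 from path(d,j), red(j,d)
round 2: derive path(h,d) via R1 from path(h,j), red(j,d)
round 2: derive path(i,b) via R1 from path(i,d), red(d,b)
round 2: derive path(j,d) via R1 from path(j,j), red(j,d)
round 3: derive path(a,b) via R1 from path(a,d), red(d,b)
round 3: derive path(b,b) via R1 from path(b,d), red(d,b)
round 3: derive path(d,b) via R1 from path(d,d), red(d,b)
round 3: derive path(j,b) via R1 from path(j,d), red(d,b)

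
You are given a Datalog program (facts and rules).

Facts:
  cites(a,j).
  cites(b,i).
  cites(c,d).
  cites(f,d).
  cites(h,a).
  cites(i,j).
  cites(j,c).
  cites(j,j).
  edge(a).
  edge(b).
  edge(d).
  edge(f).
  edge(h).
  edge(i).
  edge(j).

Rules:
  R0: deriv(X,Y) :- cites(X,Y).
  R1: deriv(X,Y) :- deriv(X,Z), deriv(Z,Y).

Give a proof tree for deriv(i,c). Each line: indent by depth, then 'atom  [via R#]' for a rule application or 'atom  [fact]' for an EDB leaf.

round 1: derive deriv(a,j) via R0 from cites(a,j)
round 1: derive deriv(b,i) via R0 from cites(b,i)
round 1: derive deriv(c,d) via R0 from cites(c,d)
round 1: derive deriv(f,d) via R0 from cites(f,d)
round 1: derive deriv(h,a) via R0 from cites(h,a)
round 1: derive deriv(i,j) via R0 from cites(i,j)
round 1: derive deriv(j,c) via R0 from cites(j,c)
round 1: derive deriv(j,j) via R0 from cites(j,j)
round 2: derive deriv(a,c) via R1 from deriv(a,j), deriv(j,c)
round 2: derive deriv(b,j) via R1 from deriv(b,i), deriv(i,j)
round 2: derive deriv(h,j) via R1 from deriv(h,a), deriv(a,j)
round 2: derive deriv(i,c) via R1 from deriv(i,j), deriv(j,c)
round 2: derive deriv(j,d) via R1 from deriv(j,c), deriv(c,d)
round 3: derive deriv(a,d) via R1 from deriv(a,c), deriv(c,d)
round 3: derive deriv(b,c) via R1 from deriv(b,i), deriv(i,c)
round 3: derive deriv(b,d) via R1 from deriv(b,j), deriv(j,d)
round 3: derive deriv(h,c) via R1 from deriv(h,a), deriv(a,c)
round 3: derive deriv(h,d) via R1 from deriv(h,j), deriv(j,d)
round 3: derive deriv(i,d) via R1 from deriv(i,c), deriv(c,d)

deriv(i,c)  [via R1]
  deriv(i,j)  [via R0]
    cites(i,j)  [fact]
  deriv(j,c)  [via R0]
    cites(j,c)  [fact]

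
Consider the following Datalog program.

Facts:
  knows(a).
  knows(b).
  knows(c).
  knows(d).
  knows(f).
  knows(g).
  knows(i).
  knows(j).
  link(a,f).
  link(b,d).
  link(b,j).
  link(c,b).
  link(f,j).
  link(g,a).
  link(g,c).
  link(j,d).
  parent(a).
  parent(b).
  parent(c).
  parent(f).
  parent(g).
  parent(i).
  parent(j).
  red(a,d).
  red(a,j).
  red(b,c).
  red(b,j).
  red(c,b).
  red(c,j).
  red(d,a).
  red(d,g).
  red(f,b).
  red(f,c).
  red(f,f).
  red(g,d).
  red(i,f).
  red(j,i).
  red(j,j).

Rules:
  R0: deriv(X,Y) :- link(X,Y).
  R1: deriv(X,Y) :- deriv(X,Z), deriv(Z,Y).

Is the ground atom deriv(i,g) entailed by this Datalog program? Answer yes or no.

round 1: derive deriv(a,f) via R0 from link(a,f)
round 1: derive deriv(b,d) via R0 from link(b,d)
round 1: derive deriv(b,j) via R0 from link(b,j)
round 1: derive deriv(c,b) via R0 from link(c,b)
round 1: derive deriv(f,j) via R0 from link(f,j)
round 1: derive deriv(g,a) via R0 from link(g,a)
round 1: derive deriv(g,c) via R0 from link(g,c)
round 1: derive deriv(j,d) via R0 from link(j,d)
round 2: derive deriv(a,j) via R1 from deriv(a,f), deriv(f,j)
round 2: derive deriv(c,d) via R1 from deriv(c,b), deriv(b,d)
round 2: derive deriv(c,j) via R1 from deriv(c,b), deriv(b,j)
round 2: derive deriv(f,d) via R1 from deriv(f,j), deriv(j,d)
round 2: derive deriv(g,b) via R1 from deriv(g,c), deriv(c,b)
round 2: derive deriv(g,f) via R1 from deriv(g,a), deriv(a,f)
round 3: derive deriv(a,d) via R1 from deriv(a,f), deriv(f,d)
round 3: derive deriv(g,d) via R1 from deriv(g,b), deriv(b,d)
round 3: derive deriv(g,j) via R1 from deriv(g,a), deriv(a,j)

no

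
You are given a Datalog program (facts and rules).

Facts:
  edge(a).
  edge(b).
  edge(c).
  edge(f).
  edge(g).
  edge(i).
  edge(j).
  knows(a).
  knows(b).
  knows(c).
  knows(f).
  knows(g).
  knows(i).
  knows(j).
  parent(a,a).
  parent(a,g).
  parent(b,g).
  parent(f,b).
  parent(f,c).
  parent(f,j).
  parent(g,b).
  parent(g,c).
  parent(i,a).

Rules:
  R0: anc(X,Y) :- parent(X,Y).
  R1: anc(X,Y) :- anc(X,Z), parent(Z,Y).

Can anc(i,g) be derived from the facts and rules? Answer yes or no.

yes

round 1: derive anc(a,a) via R0 from parent(a,a)
round 1: derive anc(a,g) via R0 from parent(a,g)
round 1: derive anc(b,g) via R0 from parent(b,g)
round 1: derive anc(f,b) via R0 from parent(f,b)
round 1: derive anc(f,c) via R0 from parent(f,c)
round 1: derive anc(f,j) via R0 from parent(f,j)
round 1: derive anc(g,b) via R0 from parent(g,b)
round 1: derive anc(g,c) via R0 from parent(g,c)
round 1: derive anc(i,a) via R0 from parent(i,a)
round 2: derive anc(a,b) via R1 from anc(a,g), parent(g,b)
round 2: derive anc(a,c) via R1 from anc(a,g), parent(g,c)
round 2: derive anc(b,b) via R1 from anc(b,g), parent(g,b)
round 2: derive anc(b,c) via R1 from anc(b,g), parent(g,c)
round 2: derive anc(f,g) via R1 from anc(f,b), parent(b,g)
round 2: derive anc(g,g) via R1 from anc(g,b), parent(b,g)
round 2: derive anc(i,g) via R1 from anc(i,a), parent(a,g)
round 3: derive anc(i,b) via R1 from anc(i,g), parent(g,b)
round 3: derive anc(i,c) via R1 from anc(i,g), parent(g,c)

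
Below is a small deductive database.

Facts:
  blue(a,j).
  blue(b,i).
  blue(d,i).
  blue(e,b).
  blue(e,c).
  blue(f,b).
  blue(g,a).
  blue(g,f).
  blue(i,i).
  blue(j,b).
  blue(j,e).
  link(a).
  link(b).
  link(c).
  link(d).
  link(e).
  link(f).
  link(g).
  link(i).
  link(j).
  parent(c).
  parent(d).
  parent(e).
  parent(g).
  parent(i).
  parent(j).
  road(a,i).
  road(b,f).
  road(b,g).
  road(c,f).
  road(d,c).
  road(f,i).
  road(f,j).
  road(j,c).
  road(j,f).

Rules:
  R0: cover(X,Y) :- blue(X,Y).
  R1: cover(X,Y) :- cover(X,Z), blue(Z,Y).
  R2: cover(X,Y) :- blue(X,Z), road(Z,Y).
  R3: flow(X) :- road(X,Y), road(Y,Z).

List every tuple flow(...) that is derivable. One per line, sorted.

flow(b)
flow(c)
flow(d)
flow(f)
flow(j)

round 1: derive flow(b) via R3 from road(b,f), road(f,i)
round 1: derive flow(c) via R3 from road(c,f), road(f,i)
round 1: derive flow(d) via R3 from road(d,c), road(c,f)
round 1: derive flow(f) via R3 from road(f,j), road(j,c)
round 1: derive flow(j) via R3 from road(j,c), road(c,f)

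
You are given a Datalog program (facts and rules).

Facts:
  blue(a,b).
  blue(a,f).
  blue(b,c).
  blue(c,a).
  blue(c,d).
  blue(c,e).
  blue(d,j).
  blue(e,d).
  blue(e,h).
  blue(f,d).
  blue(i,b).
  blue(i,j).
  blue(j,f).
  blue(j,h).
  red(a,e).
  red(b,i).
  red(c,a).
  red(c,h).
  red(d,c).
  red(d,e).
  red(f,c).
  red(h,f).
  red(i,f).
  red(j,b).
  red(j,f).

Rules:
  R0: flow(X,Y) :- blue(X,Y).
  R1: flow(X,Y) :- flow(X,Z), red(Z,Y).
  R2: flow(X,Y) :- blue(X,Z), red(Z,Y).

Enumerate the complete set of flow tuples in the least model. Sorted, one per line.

round 1: derive flow(a,b) via R0 from blue(a,b)
round 1: derive flow(a,f) via R0 from blue(a,f)
round 1: derive flow(b,c) via R0 from blue(b,c)
round 1: derive flow(c,a) via R0 from blue(c,a)
round 1: derive flow(c,d) via R0 from blue(c,d)
round 1: derive flow(c,e) via R0 from blue(c,e)
round 1: derive flow(d,j) via R0 from blue(d,j)
round 1: derive flow(e,d) via R0 from blue(e,d)
round 1: derive flow(e,h) via R0 from blue(e,h)
round 1: derive flow(f,d) via R0 from blue(f,d)
round 1: derive flow(i,b) via R0 from blue(i,b)
round 1: derive flow(i,j) via R0 from blue(i,j)
round 1: derive flow(j,f) via R0 from blue(j,f)
round 1: derive flow(j,h) via R0 from blue(j,h)
round 1: derive flow(a,c) via R2 from blue(a,f), red(f,c)
round 1: derive flow(a,i) via R2 from blue(a,b), red(b,i)
round 1: derive flow(b,a) via R2 from blue(b,c), red(c,a)
round 1: derive flow(b,h) via R2 from blue(b,c), red(c,h)
round 1: derive flow(c,c) via R2 from blue(c,d), red(d,c)
round 1: derive flow(d,b) via R2 from blue(d,j), red(j,b)
round 1: derive flow(d,f) via R2 from blue(d,j), red(j,f)
round 1: derive flow(e,c) via R2 from blue(e,d), red(d,c)
round 1: derive flow(e,e) via R2 from blue(e,d), red(d,e)
round 1: derive flow(e,f) via R2 from blue(e,h), red(h,f)
round 1: derive flow(f,c) via R2 from blue(f,d), red(d,c)
round 1: derive flow(f,e) via R2 from blue(f,d), red(d,e)
round 1: derive flow(i,f) via R2 from blue(i,j), red(j,f)
round 1: derive flow(i,i) via R2 from blue(i,b), red(b,i)
round 1: derive flow(j,c) via R2 from blue(j,f), red(f,c)
round 2: derive flow(a,a) via R1 from flow(a,c), red(c,a)
round 2: derive flow(a,h) via R1 from flow(a,c), red(c,h)
round 2: derive flow(b,e) via R1 from flow(b,a), red(a,e)
round 2: derive flow(b,f) via R1 from flow(b,h), red(h,f)
round 2: derive flow(c,h) via R1 from flow(c,c), red(c,h)
round 2: derive flow(d,c) via R1 from flow(d,f), red(f,c)
round 2: derive flow(d,i) via R1 from flow(d,b), red(b,i)
round 2: derive flow(e,a) via R1 from flow(e,c), red(c,a)
round 2: derive flow(f,a) via R1 from flow(f,c), red(c,a)
round 2: derive flow(f,h) via R1 from flow(f,c), red(c,h)
round 2: derive flow(i,c) via R1 from flow(i,f), red(f,c)
round 2: derive flow(j,a) via R1 from flow(j,c), red(c,a)
round 3: derive flow(a,e) via R1 from flow(a,a), red(a,e)
round 3: derive flow(c,f) via R1 from flow(c,h), red(h,f)
round 3: derive flow(d,a) via R1 from flow(d,c), red(c,a)
round 3: derive flow(d,h) via R1 from flow(d,c), red(c,h)
round 3: derive flow(f,f) via R1 from flow(f,h), red(h,f)
round 3: derive flow(i,a) via R1 from flow(i,c), red(c,a)
round 3: derive flow(i,h) via R1 from flow(i,c), red(c,h)
round 3: derive flow(j,e) via R1 from flow(j,a), red(a,e)
round 4: derive flow(d,e) via R1 from flow(d,a), red(a,e)
round 4: derive flow(i,e) via R1 from flow(i,a), red(a,e)

flow(a,a)
flow(a,b)
flow(a,c)
flow(a,e)
flow(a,f)
flow(a,h)
flow(a,i)
flow(b,a)
flow(b,c)
flow(b,e)
flow(b,f)
flow(b,h)
flow(c,a)
flow(c,c)
flow(c,d)
flow(c,e)
flow(c,f)
flow(c,h)
flow(d,a)
flow(d,b)
flow(d,c)
flow(d,e)
flow(d,f)
flow(d,h)
flow(d,i)
flow(d,j)
flow(e,a)
flow(e,c)
flow(e,d)
flow(e,e)
flow(e,f)
flow(e,h)
flow(f,a)
flow(f,c)
flow(f,d)
flow(f,e)
flow(f,f)
flow(f,h)
flow(i,a)
flow(i,b)
flow(i,c)
flow(i,e)
flow(i,f)
flow(i,h)
flow(i,i)
flow(i,j)
flow(j,a)
flow(j,c)
flow(j,e)
flow(j,f)
flow(j,h)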